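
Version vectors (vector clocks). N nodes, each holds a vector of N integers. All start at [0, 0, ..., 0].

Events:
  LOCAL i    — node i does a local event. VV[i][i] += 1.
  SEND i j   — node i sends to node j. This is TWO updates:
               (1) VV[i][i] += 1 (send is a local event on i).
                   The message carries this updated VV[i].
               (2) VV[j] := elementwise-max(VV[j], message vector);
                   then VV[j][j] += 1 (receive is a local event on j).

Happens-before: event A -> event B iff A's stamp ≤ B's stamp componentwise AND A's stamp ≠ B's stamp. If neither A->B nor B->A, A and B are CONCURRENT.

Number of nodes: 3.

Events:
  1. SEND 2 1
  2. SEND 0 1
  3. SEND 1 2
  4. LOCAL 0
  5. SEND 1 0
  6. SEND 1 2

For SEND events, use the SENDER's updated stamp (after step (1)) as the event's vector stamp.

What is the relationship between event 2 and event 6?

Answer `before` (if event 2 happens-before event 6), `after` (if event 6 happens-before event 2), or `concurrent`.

Initial: VV[0]=[0, 0, 0]
Initial: VV[1]=[0, 0, 0]
Initial: VV[2]=[0, 0, 0]
Event 1: SEND 2->1: VV[2][2]++ -> VV[2]=[0, 0, 1], msg_vec=[0, 0, 1]; VV[1]=max(VV[1],msg_vec) then VV[1][1]++ -> VV[1]=[0, 1, 1]
Event 2: SEND 0->1: VV[0][0]++ -> VV[0]=[1, 0, 0], msg_vec=[1, 0, 0]; VV[1]=max(VV[1],msg_vec) then VV[1][1]++ -> VV[1]=[1, 2, 1]
Event 3: SEND 1->2: VV[1][1]++ -> VV[1]=[1, 3, 1], msg_vec=[1, 3, 1]; VV[2]=max(VV[2],msg_vec) then VV[2][2]++ -> VV[2]=[1, 3, 2]
Event 4: LOCAL 0: VV[0][0]++ -> VV[0]=[2, 0, 0]
Event 5: SEND 1->0: VV[1][1]++ -> VV[1]=[1, 4, 1], msg_vec=[1, 4, 1]; VV[0]=max(VV[0],msg_vec) then VV[0][0]++ -> VV[0]=[3, 4, 1]
Event 6: SEND 1->2: VV[1][1]++ -> VV[1]=[1, 5, 1], msg_vec=[1, 5, 1]; VV[2]=max(VV[2],msg_vec) then VV[2][2]++ -> VV[2]=[1, 5, 3]
Event 2 stamp: [1, 0, 0]
Event 6 stamp: [1, 5, 1]
[1, 0, 0] <= [1, 5, 1]? True
[1, 5, 1] <= [1, 0, 0]? False
Relation: before

Answer: before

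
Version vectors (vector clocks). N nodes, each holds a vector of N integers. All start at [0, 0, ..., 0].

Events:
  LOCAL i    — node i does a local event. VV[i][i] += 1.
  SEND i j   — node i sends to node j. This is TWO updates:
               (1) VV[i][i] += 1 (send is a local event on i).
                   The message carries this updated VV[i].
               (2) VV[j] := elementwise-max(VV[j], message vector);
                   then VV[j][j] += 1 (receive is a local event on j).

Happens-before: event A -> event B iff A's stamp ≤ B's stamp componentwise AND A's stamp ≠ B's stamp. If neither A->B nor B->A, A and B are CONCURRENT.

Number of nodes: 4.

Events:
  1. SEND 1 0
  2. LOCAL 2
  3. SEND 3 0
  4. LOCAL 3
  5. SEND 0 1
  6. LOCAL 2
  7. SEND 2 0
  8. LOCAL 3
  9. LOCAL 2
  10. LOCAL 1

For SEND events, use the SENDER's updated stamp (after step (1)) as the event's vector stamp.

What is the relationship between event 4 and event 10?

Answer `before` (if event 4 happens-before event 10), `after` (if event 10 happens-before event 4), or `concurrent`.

Answer: concurrent

Derivation:
Initial: VV[0]=[0, 0, 0, 0]
Initial: VV[1]=[0, 0, 0, 0]
Initial: VV[2]=[0, 0, 0, 0]
Initial: VV[3]=[0, 0, 0, 0]
Event 1: SEND 1->0: VV[1][1]++ -> VV[1]=[0, 1, 0, 0], msg_vec=[0, 1, 0, 0]; VV[0]=max(VV[0],msg_vec) then VV[0][0]++ -> VV[0]=[1, 1, 0, 0]
Event 2: LOCAL 2: VV[2][2]++ -> VV[2]=[0, 0, 1, 0]
Event 3: SEND 3->0: VV[3][3]++ -> VV[3]=[0, 0, 0, 1], msg_vec=[0, 0, 0, 1]; VV[0]=max(VV[0],msg_vec) then VV[0][0]++ -> VV[0]=[2, 1, 0, 1]
Event 4: LOCAL 3: VV[3][3]++ -> VV[3]=[0, 0, 0, 2]
Event 5: SEND 0->1: VV[0][0]++ -> VV[0]=[3, 1, 0, 1], msg_vec=[3, 1, 0, 1]; VV[1]=max(VV[1],msg_vec) then VV[1][1]++ -> VV[1]=[3, 2, 0, 1]
Event 6: LOCAL 2: VV[2][2]++ -> VV[2]=[0, 0, 2, 0]
Event 7: SEND 2->0: VV[2][2]++ -> VV[2]=[0, 0, 3, 0], msg_vec=[0, 0, 3, 0]; VV[0]=max(VV[0],msg_vec) then VV[0][0]++ -> VV[0]=[4, 1, 3, 1]
Event 8: LOCAL 3: VV[3][3]++ -> VV[3]=[0, 0, 0, 3]
Event 9: LOCAL 2: VV[2][2]++ -> VV[2]=[0, 0, 4, 0]
Event 10: LOCAL 1: VV[1][1]++ -> VV[1]=[3, 3, 0, 1]
Event 4 stamp: [0, 0, 0, 2]
Event 10 stamp: [3, 3, 0, 1]
[0, 0, 0, 2] <= [3, 3, 0, 1]? False
[3, 3, 0, 1] <= [0, 0, 0, 2]? False
Relation: concurrent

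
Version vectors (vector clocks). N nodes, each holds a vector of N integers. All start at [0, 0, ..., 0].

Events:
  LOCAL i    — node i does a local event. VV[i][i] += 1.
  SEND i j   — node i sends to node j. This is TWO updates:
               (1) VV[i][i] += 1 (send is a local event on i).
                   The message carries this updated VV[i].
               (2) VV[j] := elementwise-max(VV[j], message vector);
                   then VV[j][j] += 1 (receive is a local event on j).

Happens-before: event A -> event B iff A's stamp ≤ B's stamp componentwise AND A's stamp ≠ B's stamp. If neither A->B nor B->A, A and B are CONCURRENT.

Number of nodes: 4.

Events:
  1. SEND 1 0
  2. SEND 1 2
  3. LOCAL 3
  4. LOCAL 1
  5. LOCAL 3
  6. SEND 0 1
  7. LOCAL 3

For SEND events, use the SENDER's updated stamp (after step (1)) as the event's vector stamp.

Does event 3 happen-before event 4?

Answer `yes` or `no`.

Initial: VV[0]=[0, 0, 0, 0]
Initial: VV[1]=[0, 0, 0, 0]
Initial: VV[2]=[0, 0, 0, 0]
Initial: VV[3]=[0, 0, 0, 0]
Event 1: SEND 1->0: VV[1][1]++ -> VV[1]=[0, 1, 0, 0], msg_vec=[0, 1, 0, 0]; VV[0]=max(VV[0],msg_vec) then VV[0][0]++ -> VV[0]=[1, 1, 0, 0]
Event 2: SEND 1->2: VV[1][1]++ -> VV[1]=[0, 2, 0, 0], msg_vec=[0, 2, 0, 0]; VV[2]=max(VV[2],msg_vec) then VV[2][2]++ -> VV[2]=[0, 2, 1, 0]
Event 3: LOCAL 3: VV[3][3]++ -> VV[3]=[0, 0, 0, 1]
Event 4: LOCAL 1: VV[1][1]++ -> VV[1]=[0, 3, 0, 0]
Event 5: LOCAL 3: VV[3][3]++ -> VV[3]=[0, 0, 0, 2]
Event 6: SEND 0->1: VV[0][0]++ -> VV[0]=[2, 1, 0, 0], msg_vec=[2, 1, 0, 0]; VV[1]=max(VV[1],msg_vec) then VV[1][1]++ -> VV[1]=[2, 4, 0, 0]
Event 7: LOCAL 3: VV[3][3]++ -> VV[3]=[0, 0, 0, 3]
Event 3 stamp: [0, 0, 0, 1]
Event 4 stamp: [0, 3, 0, 0]
[0, 0, 0, 1] <= [0, 3, 0, 0]? False. Equal? False. Happens-before: False

Answer: no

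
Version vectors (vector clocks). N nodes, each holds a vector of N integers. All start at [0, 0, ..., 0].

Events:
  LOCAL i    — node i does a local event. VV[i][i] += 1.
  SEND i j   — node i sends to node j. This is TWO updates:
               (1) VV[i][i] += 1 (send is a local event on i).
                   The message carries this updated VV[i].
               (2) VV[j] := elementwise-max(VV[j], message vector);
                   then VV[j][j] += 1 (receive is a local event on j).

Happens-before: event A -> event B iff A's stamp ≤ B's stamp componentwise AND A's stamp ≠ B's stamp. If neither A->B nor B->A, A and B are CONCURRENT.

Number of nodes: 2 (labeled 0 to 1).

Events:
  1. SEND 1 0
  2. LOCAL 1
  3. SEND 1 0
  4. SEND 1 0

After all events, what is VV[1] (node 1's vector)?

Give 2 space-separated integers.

Answer: 0 4

Derivation:
Initial: VV[0]=[0, 0]
Initial: VV[1]=[0, 0]
Event 1: SEND 1->0: VV[1][1]++ -> VV[1]=[0, 1], msg_vec=[0, 1]; VV[0]=max(VV[0],msg_vec) then VV[0][0]++ -> VV[0]=[1, 1]
Event 2: LOCAL 1: VV[1][1]++ -> VV[1]=[0, 2]
Event 3: SEND 1->0: VV[1][1]++ -> VV[1]=[0, 3], msg_vec=[0, 3]; VV[0]=max(VV[0],msg_vec) then VV[0][0]++ -> VV[0]=[2, 3]
Event 4: SEND 1->0: VV[1][1]++ -> VV[1]=[0, 4], msg_vec=[0, 4]; VV[0]=max(VV[0],msg_vec) then VV[0][0]++ -> VV[0]=[3, 4]
Final vectors: VV[0]=[3, 4]; VV[1]=[0, 4]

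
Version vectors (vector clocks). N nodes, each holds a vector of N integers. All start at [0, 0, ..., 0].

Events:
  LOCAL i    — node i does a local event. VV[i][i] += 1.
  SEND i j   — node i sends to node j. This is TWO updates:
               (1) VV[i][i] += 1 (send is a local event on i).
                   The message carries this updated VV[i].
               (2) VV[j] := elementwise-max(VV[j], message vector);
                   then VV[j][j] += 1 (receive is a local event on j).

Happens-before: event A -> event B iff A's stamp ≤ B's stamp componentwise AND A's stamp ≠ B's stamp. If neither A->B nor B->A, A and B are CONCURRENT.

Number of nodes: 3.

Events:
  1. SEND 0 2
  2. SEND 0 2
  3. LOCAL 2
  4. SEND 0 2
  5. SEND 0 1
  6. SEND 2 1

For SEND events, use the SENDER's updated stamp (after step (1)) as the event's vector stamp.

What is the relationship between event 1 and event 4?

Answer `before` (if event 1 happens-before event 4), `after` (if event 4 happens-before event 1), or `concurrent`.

Initial: VV[0]=[0, 0, 0]
Initial: VV[1]=[0, 0, 0]
Initial: VV[2]=[0, 0, 0]
Event 1: SEND 0->2: VV[0][0]++ -> VV[0]=[1, 0, 0], msg_vec=[1, 0, 0]; VV[2]=max(VV[2],msg_vec) then VV[2][2]++ -> VV[2]=[1, 0, 1]
Event 2: SEND 0->2: VV[0][0]++ -> VV[0]=[2, 0, 0], msg_vec=[2, 0, 0]; VV[2]=max(VV[2],msg_vec) then VV[2][2]++ -> VV[2]=[2, 0, 2]
Event 3: LOCAL 2: VV[2][2]++ -> VV[2]=[2, 0, 3]
Event 4: SEND 0->2: VV[0][0]++ -> VV[0]=[3, 0, 0], msg_vec=[3, 0, 0]; VV[2]=max(VV[2],msg_vec) then VV[2][2]++ -> VV[2]=[3, 0, 4]
Event 5: SEND 0->1: VV[0][0]++ -> VV[0]=[4, 0, 0], msg_vec=[4, 0, 0]; VV[1]=max(VV[1],msg_vec) then VV[1][1]++ -> VV[1]=[4, 1, 0]
Event 6: SEND 2->1: VV[2][2]++ -> VV[2]=[3, 0, 5], msg_vec=[3, 0, 5]; VV[1]=max(VV[1],msg_vec) then VV[1][1]++ -> VV[1]=[4, 2, 5]
Event 1 stamp: [1, 0, 0]
Event 4 stamp: [3, 0, 0]
[1, 0, 0] <= [3, 0, 0]? True
[3, 0, 0] <= [1, 0, 0]? False
Relation: before

Answer: before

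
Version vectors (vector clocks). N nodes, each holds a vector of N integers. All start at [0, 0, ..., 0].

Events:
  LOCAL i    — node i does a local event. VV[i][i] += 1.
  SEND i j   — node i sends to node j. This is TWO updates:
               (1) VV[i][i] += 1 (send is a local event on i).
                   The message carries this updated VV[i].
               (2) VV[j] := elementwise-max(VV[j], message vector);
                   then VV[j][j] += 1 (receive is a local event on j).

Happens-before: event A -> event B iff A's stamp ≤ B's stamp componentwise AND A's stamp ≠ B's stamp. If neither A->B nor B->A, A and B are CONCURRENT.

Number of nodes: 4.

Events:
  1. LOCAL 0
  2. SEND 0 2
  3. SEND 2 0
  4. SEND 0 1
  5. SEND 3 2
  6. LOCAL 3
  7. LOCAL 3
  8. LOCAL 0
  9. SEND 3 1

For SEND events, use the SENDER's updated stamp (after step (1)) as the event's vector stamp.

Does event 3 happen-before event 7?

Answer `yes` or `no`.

Initial: VV[0]=[0, 0, 0, 0]
Initial: VV[1]=[0, 0, 0, 0]
Initial: VV[2]=[0, 0, 0, 0]
Initial: VV[3]=[0, 0, 0, 0]
Event 1: LOCAL 0: VV[0][0]++ -> VV[0]=[1, 0, 0, 0]
Event 2: SEND 0->2: VV[0][0]++ -> VV[0]=[2, 0, 0, 0], msg_vec=[2, 0, 0, 0]; VV[2]=max(VV[2],msg_vec) then VV[2][2]++ -> VV[2]=[2, 0, 1, 0]
Event 3: SEND 2->0: VV[2][2]++ -> VV[2]=[2, 0, 2, 0], msg_vec=[2, 0, 2, 0]; VV[0]=max(VV[0],msg_vec) then VV[0][0]++ -> VV[0]=[3, 0, 2, 0]
Event 4: SEND 0->1: VV[0][0]++ -> VV[0]=[4, 0, 2, 0], msg_vec=[4, 0, 2, 0]; VV[1]=max(VV[1],msg_vec) then VV[1][1]++ -> VV[1]=[4, 1, 2, 0]
Event 5: SEND 3->2: VV[3][3]++ -> VV[3]=[0, 0, 0, 1], msg_vec=[0, 0, 0, 1]; VV[2]=max(VV[2],msg_vec) then VV[2][2]++ -> VV[2]=[2, 0, 3, 1]
Event 6: LOCAL 3: VV[3][3]++ -> VV[3]=[0, 0, 0, 2]
Event 7: LOCAL 3: VV[3][3]++ -> VV[3]=[0, 0, 0, 3]
Event 8: LOCAL 0: VV[0][0]++ -> VV[0]=[5, 0, 2, 0]
Event 9: SEND 3->1: VV[3][3]++ -> VV[3]=[0, 0, 0, 4], msg_vec=[0, 0, 0, 4]; VV[1]=max(VV[1],msg_vec) then VV[1][1]++ -> VV[1]=[4, 2, 2, 4]
Event 3 stamp: [2, 0, 2, 0]
Event 7 stamp: [0, 0, 0, 3]
[2, 0, 2, 0] <= [0, 0, 0, 3]? False. Equal? False. Happens-before: False

Answer: no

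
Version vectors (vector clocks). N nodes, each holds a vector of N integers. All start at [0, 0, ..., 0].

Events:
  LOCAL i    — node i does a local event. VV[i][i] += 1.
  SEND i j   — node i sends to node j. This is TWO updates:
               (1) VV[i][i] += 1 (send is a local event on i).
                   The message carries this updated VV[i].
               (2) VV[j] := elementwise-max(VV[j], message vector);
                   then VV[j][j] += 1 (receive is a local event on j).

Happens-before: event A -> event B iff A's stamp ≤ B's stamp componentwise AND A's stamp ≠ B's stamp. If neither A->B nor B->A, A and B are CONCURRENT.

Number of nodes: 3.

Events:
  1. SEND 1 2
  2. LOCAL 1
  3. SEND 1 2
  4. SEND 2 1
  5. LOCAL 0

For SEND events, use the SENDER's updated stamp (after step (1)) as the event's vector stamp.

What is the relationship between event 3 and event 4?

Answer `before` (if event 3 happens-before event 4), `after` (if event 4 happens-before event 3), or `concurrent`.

Initial: VV[0]=[0, 0, 0]
Initial: VV[1]=[0, 0, 0]
Initial: VV[2]=[0, 0, 0]
Event 1: SEND 1->2: VV[1][1]++ -> VV[1]=[0, 1, 0], msg_vec=[0, 1, 0]; VV[2]=max(VV[2],msg_vec) then VV[2][2]++ -> VV[2]=[0, 1, 1]
Event 2: LOCAL 1: VV[1][1]++ -> VV[1]=[0, 2, 0]
Event 3: SEND 1->2: VV[1][1]++ -> VV[1]=[0, 3, 0], msg_vec=[0, 3, 0]; VV[2]=max(VV[2],msg_vec) then VV[2][2]++ -> VV[2]=[0, 3, 2]
Event 4: SEND 2->1: VV[2][2]++ -> VV[2]=[0, 3, 3], msg_vec=[0, 3, 3]; VV[1]=max(VV[1],msg_vec) then VV[1][1]++ -> VV[1]=[0, 4, 3]
Event 5: LOCAL 0: VV[0][0]++ -> VV[0]=[1, 0, 0]
Event 3 stamp: [0, 3, 0]
Event 4 stamp: [0, 3, 3]
[0, 3, 0] <= [0, 3, 3]? True
[0, 3, 3] <= [0, 3, 0]? False
Relation: before

Answer: before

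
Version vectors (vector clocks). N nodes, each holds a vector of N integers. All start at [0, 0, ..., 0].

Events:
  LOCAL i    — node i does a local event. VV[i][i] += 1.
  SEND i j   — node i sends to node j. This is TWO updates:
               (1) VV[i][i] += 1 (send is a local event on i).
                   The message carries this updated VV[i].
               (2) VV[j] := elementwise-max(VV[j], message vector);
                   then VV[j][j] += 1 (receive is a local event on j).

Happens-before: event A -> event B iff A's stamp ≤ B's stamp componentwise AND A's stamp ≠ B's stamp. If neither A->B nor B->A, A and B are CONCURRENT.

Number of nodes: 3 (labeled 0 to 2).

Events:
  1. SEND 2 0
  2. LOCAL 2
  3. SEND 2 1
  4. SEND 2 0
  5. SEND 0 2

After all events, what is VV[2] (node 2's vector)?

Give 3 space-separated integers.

Initial: VV[0]=[0, 0, 0]
Initial: VV[1]=[0, 0, 0]
Initial: VV[2]=[0, 0, 0]
Event 1: SEND 2->0: VV[2][2]++ -> VV[2]=[0, 0, 1], msg_vec=[0, 0, 1]; VV[0]=max(VV[0],msg_vec) then VV[0][0]++ -> VV[0]=[1, 0, 1]
Event 2: LOCAL 2: VV[2][2]++ -> VV[2]=[0, 0, 2]
Event 3: SEND 2->1: VV[2][2]++ -> VV[2]=[0, 0, 3], msg_vec=[0, 0, 3]; VV[1]=max(VV[1],msg_vec) then VV[1][1]++ -> VV[1]=[0, 1, 3]
Event 4: SEND 2->0: VV[2][2]++ -> VV[2]=[0, 0, 4], msg_vec=[0, 0, 4]; VV[0]=max(VV[0],msg_vec) then VV[0][0]++ -> VV[0]=[2, 0, 4]
Event 5: SEND 0->2: VV[0][0]++ -> VV[0]=[3, 0, 4], msg_vec=[3, 0, 4]; VV[2]=max(VV[2],msg_vec) then VV[2][2]++ -> VV[2]=[3, 0, 5]
Final vectors: VV[0]=[3, 0, 4]; VV[1]=[0, 1, 3]; VV[2]=[3, 0, 5]

Answer: 3 0 5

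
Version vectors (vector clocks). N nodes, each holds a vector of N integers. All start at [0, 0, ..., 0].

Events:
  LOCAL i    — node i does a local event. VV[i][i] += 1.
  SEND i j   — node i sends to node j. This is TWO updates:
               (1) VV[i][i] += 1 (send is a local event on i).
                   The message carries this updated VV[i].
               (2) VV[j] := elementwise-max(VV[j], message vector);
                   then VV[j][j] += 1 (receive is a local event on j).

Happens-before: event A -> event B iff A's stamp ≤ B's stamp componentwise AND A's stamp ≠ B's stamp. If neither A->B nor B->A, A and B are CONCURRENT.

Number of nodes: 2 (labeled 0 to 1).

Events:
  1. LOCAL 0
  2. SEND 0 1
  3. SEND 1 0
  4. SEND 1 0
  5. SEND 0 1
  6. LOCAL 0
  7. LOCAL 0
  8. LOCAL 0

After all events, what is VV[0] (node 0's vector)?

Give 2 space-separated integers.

Initial: VV[0]=[0, 0]
Initial: VV[1]=[0, 0]
Event 1: LOCAL 0: VV[0][0]++ -> VV[0]=[1, 0]
Event 2: SEND 0->1: VV[0][0]++ -> VV[0]=[2, 0], msg_vec=[2, 0]; VV[1]=max(VV[1],msg_vec) then VV[1][1]++ -> VV[1]=[2, 1]
Event 3: SEND 1->0: VV[1][1]++ -> VV[1]=[2, 2], msg_vec=[2, 2]; VV[0]=max(VV[0],msg_vec) then VV[0][0]++ -> VV[0]=[3, 2]
Event 4: SEND 1->0: VV[1][1]++ -> VV[1]=[2, 3], msg_vec=[2, 3]; VV[0]=max(VV[0],msg_vec) then VV[0][0]++ -> VV[0]=[4, 3]
Event 5: SEND 0->1: VV[0][0]++ -> VV[0]=[5, 3], msg_vec=[5, 3]; VV[1]=max(VV[1],msg_vec) then VV[1][1]++ -> VV[1]=[5, 4]
Event 6: LOCAL 0: VV[0][0]++ -> VV[0]=[6, 3]
Event 7: LOCAL 0: VV[0][0]++ -> VV[0]=[7, 3]
Event 8: LOCAL 0: VV[0][0]++ -> VV[0]=[8, 3]
Final vectors: VV[0]=[8, 3]; VV[1]=[5, 4]

Answer: 8 3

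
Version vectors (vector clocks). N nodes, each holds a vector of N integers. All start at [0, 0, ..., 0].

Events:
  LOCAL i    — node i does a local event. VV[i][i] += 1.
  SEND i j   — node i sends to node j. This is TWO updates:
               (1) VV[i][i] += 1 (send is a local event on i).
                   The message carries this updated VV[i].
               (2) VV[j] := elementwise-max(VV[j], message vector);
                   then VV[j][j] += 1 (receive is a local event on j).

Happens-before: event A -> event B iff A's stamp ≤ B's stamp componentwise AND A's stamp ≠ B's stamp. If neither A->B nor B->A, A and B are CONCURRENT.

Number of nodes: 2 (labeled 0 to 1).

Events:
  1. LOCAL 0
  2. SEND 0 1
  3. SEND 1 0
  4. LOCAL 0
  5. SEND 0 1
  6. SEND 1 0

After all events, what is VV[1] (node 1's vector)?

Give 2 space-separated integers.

Answer: 5 4

Derivation:
Initial: VV[0]=[0, 0]
Initial: VV[1]=[0, 0]
Event 1: LOCAL 0: VV[0][0]++ -> VV[0]=[1, 0]
Event 2: SEND 0->1: VV[0][0]++ -> VV[0]=[2, 0], msg_vec=[2, 0]; VV[1]=max(VV[1],msg_vec) then VV[1][1]++ -> VV[1]=[2, 1]
Event 3: SEND 1->0: VV[1][1]++ -> VV[1]=[2, 2], msg_vec=[2, 2]; VV[0]=max(VV[0],msg_vec) then VV[0][0]++ -> VV[0]=[3, 2]
Event 4: LOCAL 0: VV[0][0]++ -> VV[0]=[4, 2]
Event 5: SEND 0->1: VV[0][0]++ -> VV[0]=[5, 2], msg_vec=[5, 2]; VV[1]=max(VV[1],msg_vec) then VV[1][1]++ -> VV[1]=[5, 3]
Event 6: SEND 1->0: VV[1][1]++ -> VV[1]=[5, 4], msg_vec=[5, 4]; VV[0]=max(VV[0],msg_vec) then VV[0][0]++ -> VV[0]=[6, 4]
Final vectors: VV[0]=[6, 4]; VV[1]=[5, 4]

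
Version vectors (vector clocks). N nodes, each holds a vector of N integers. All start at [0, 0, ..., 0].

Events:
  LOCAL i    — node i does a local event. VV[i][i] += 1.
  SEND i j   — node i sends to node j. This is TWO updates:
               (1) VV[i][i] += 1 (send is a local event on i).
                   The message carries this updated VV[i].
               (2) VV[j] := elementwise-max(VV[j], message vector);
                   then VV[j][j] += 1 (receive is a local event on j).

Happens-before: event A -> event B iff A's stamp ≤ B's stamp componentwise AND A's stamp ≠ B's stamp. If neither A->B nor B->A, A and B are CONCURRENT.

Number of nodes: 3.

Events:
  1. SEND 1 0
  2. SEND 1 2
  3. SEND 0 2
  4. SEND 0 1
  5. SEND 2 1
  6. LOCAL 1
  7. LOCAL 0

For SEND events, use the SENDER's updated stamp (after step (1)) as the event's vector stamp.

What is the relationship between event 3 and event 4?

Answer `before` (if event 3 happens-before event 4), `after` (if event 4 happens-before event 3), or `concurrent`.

Initial: VV[0]=[0, 0, 0]
Initial: VV[1]=[0, 0, 0]
Initial: VV[2]=[0, 0, 0]
Event 1: SEND 1->0: VV[1][1]++ -> VV[1]=[0, 1, 0], msg_vec=[0, 1, 0]; VV[0]=max(VV[0],msg_vec) then VV[0][0]++ -> VV[0]=[1, 1, 0]
Event 2: SEND 1->2: VV[1][1]++ -> VV[1]=[0, 2, 0], msg_vec=[0, 2, 0]; VV[2]=max(VV[2],msg_vec) then VV[2][2]++ -> VV[2]=[0, 2, 1]
Event 3: SEND 0->2: VV[0][0]++ -> VV[0]=[2, 1, 0], msg_vec=[2, 1, 0]; VV[2]=max(VV[2],msg_vec) then VV[2][2]++ -> VV[2]=[2, 2, 2]
Event 4: SEND 0->1: VV[0][0]++ -> VV[0]=[3, 1, 0], msg_vec=[3, 1, 0]; VV[1]=max(VV[1],msg_vec) then VV[1][1]++ -> VV[1]=[3, 3, 0]
Event 5: SEND 2->1: VV[2][2]++ -> VV[2]=[2, 2, 3], msg_vec=[2, 2, 3]; VV[1]=max(VV[1],msg_vec) then VV[1][1]++ -> VV[1]=[3, 4, 3]
Event 6: LOCAL 1: VV[1][1]++ -> VV[1]=[3, 5, 3]
Event 7: LOCAL 0: VV[0][0]++ -> VV[0]=[4, 1, 0]
Event 3 stamp: [2, 1, 0]
Event 4 stamp: [3, 1, 0]
[2, 1, 0] <= [3, 1, 0]? True
[3, 1, 0] <= [2, 1, 0]? False
Relation: before

Answer: before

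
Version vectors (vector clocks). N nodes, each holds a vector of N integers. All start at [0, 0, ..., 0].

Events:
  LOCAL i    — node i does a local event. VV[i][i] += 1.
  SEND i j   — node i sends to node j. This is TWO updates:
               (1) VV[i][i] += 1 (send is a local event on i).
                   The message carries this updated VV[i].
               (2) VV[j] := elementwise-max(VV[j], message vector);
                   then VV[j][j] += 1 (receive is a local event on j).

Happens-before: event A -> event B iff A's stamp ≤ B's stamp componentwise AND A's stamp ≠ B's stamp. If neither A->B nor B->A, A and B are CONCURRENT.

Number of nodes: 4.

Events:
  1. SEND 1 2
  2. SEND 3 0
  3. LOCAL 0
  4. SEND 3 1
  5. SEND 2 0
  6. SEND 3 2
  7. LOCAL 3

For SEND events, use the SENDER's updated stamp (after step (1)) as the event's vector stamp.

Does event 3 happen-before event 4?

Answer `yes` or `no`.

Answer: no

Derivation:
Initial: VV[0]=[0, 0, 0, 0]
Initial: VV[1]=[0, 0, 0, 0]
Initial: VV[2]=[0, 0, 0, 0]
Initial: VV[3]=[0, 0, 0, 0]
Event 1: SEND 1->2: VV[1][1]++ -> VV[1]=[0, 1, 0, 0], msg_vec=[0, 1, 0, 0]; VV[2]=max(VV[2],msg_vec) then VV[2][2]++ -> VV[2]=[0, 1, 1, 0]
Event 2: SEND 3->0: VV[3][3]++ -> VV[3]=[0, 0, 0, 1], msg_vec=[0, 0, 0, 1]; VV[0]=max(VV[0],msg_vec) then VV[0][0]++ -> VV[0]=[1, 0, 0, 1]
Event 3: LOCAL 0: VV[0][0]++ -> VV[0]=[2, 0, 0, 1]
Event 4: SEND 3->1: VV[3][3]++ -> VV[3]=[0, 0, 0, 2], msg_vec=[0, 0, 0, 2]; VV[1]=max(VV[1],msg_vec) then VV[1][1]++ -> VV[1]=[0, 2, 0, 2]
Event 5: SEND 2->0: VV[2][2]++ -> VV[2]=[0, 1, 2, 0], msg_vec=[0, 1, 2, 0]; VV[0]=max(VV[0],msg_vec) then VV[0][0]++ -> VV[0]=[3, 1, 2, 1]
Event 6: SEND 3->2: VV[3][3]++ -> VV[3]=[0, 0, 0, 3], msg_vec=[0, 0, 0, 3]; VV[2]=max(VV[2],msg_vec) then VV[2][2]++ -> VV[2]=[0, 1, 3, 3]
Event 7: LOCAL 3: VV[3][3]++ -> VV[3]=[0, 0, 0, 4]
Event 3 stamp: [2, 0, 0, 1]
Event 4 stamp: [0, 0, 0, 2]
[2, 0, 0, 1] <= [0, 0, 0, 2]? False. Equal? False. Happens-before: False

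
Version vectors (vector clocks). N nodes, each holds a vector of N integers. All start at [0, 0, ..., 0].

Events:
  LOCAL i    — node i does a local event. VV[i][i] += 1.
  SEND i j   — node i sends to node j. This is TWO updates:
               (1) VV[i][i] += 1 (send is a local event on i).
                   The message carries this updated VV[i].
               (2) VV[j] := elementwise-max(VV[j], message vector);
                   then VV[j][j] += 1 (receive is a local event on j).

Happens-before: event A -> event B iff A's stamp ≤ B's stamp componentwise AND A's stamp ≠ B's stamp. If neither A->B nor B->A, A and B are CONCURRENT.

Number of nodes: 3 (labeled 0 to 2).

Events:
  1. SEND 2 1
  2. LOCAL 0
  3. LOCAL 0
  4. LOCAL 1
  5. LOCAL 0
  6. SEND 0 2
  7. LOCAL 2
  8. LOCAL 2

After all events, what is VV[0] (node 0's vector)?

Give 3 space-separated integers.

Initial: VV[0]=[0, 0, 0]
Initial: VV[1]=[0, 0, 0]
Initial: VV[2]=[0, 0, 0]
Event 1: SEND 2->1: VV[2][2]++ -> VV[2]=[0, 0, 1], msg_vec=[0, 0, 1]; VV[1]=max(VV[1],msg_vec) then VV[1][1]++ -> VV[1]=[0, 1, 1]
Event 2: LOCAL 0: VV[0][0]++ -> VV[0]=[1, 0, 0]
Event 3: LOCAL 0: VV[0][0]++ -> VV[0]=[2, 0, 0]
Event 4: LOCAL 1: VV[1][1]++ -> VV[1]=[0, 2, 1]
Event 5: LOCAL 0: VV[0][0]++ -> VV[0]=[3, 0, 0]
Event 6: SEND 0->2: VV[0][0]++ -> VV[0]=[4, 0, 0], msg_vec=[4, 0, 0]; VV[2]=max(VV[2],msg_vec) then VV[2][2]++ -> VV[2]=[4, 0, 2]
Event 7: LOCAL 2: VV[2][2]++ -> VV[2]=[4, 0, 3]
Event 8: LOCAL 2: VV[2][2]++ -> VV[2]=[4, 0, 4]
Final vectors: VV[0]=[4, 0, 0]; VV[1]=[0, 2, 1]; VV[2]=[4, 0, 4]

Answer: 4 0 0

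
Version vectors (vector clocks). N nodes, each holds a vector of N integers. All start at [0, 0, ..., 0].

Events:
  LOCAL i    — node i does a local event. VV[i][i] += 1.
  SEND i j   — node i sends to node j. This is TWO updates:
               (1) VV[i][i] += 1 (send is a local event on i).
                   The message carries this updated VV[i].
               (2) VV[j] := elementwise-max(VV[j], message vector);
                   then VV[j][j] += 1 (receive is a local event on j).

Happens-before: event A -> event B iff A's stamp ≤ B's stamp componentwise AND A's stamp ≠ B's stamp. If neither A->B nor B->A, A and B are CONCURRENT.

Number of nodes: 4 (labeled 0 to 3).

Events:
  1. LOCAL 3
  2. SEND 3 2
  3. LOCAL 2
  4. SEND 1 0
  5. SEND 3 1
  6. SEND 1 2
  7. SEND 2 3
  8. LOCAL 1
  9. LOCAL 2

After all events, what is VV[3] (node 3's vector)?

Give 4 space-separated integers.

Initial: VV[0]=[0, 0, 0, 0]
Initial: VV[1]=[0, 0, 0, 0]
Initial: VV[2]=[0, 0, 0, 0]
Initial: VV[3]=[0, 0, 0, 0]
Event 1: LOCAL 3: VV[3][3]++ -> VV[3]=[0, 0, 0, 1]
Event 2: SEND 3->2: VV[3][3]++ -> VV[3]=[0, 0, 0, 2], msg_vec=[0, 0, 0, 2]; VV[2]=max(VV[2],msg_vec) then VV[2][2]++ -> VV[2]=[0, 0, 1, 2]
Event 3: LOCAL 2: VV[2][2]++ -> VV[2]=[0, 0, 2, 2]
Event 4: SEND 1->0: VV[1][1]++ -> VV[1]=[0, 1, 0, 0], msg_vec=[0, 1, 0, 0]; VV[0]=max(VV[0],msg_vec) then VV[0][0]++ -> VV[0]=[1, 1, 0, 0]
Event 5: SEND 3->1: VV[3][3]++ -> VV[3]=[0, 0, 0, 3], msg_vec=[0, 0, 0, 3]; VV[1]=max(VV[1],msg_vec) then VV[1][1]++ -> VV[1]=[0, 2, 0, 3]
Event 6: SEND 1->2: VV[1][1]++ -> VV[1]=[0, 3, 0, 3], msg_vec=[0, 3, 0, 3]; VV[2]=max(VV[2],msg_vec) then VV[2][2]++ -> VV[2]=[0, 3, 3, 3]
Event 7: SEND 2->3: VV[2][2]++ -> VV[2]=[0, 3, 4, 3], msg_vec=[0, 3, 4, 3]; VV[3]=max(VV[3],msg_vec) then VV[3][3]++ -> VV[3]=[0, 3, 4, 4]
Event 8: LOCAL 1: VV[1][1]++ -> VV[1]=[0, 4, 0, 3]
Event 9: LOCAL 2: VV[2][2]++ -> VV[2]=[0, 3, 5, 3]
Final vectors: VV[0]=[1, 1, 0, 0]; VV[1]=[0, 4, 0, 3]; VV[2]=[0, 3, 5, 3]; VV[3]=[0, 3, 4, 4]

Answer: 0 3 4 4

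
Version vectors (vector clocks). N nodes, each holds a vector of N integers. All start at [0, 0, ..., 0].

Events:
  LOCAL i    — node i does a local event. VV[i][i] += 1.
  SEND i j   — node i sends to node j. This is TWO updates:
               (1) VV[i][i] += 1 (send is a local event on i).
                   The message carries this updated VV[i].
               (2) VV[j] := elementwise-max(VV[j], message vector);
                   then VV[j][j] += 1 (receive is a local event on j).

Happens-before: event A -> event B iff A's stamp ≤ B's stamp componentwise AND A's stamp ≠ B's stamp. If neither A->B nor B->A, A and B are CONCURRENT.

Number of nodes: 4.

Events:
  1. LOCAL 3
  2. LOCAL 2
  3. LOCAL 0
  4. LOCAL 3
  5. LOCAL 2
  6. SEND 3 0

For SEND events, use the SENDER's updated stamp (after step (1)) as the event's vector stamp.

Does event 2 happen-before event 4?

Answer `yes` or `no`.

Initial: VV[0]=[0, 0, 0, 0]
Initial: VV[1]=[0, 0, 0, 0]
Initial: VV[2]=[0, 0, 0, 0]
Initial: VV[3]=[0, 0, 0, 0]
Event 1: LOCAL 3: VV[3][3]++ -> VV[3]=[0, 0, 0, 1]
Event 2: LOCAL 2: VV[2][2]++ -> VV[2]=[0, 0, 1, 0]
Event 3: LOCAL 0: VV[0][0]++ -> VV[0]=[1, 0, 0, 0]
Event 4: LOCAL 3: VV[3][3]++ -> VV[3]=[0, 0, 0, 2]
Event 5: LOCAL 2: VV[2][2]++ -> VV[2]=[0, 0, 2, 0]
Event 6: SEND 3->0: VV[3][3]++ -> VV[3]=[0, 0, 0, 3], msg_vec=[0, 0, 0, 3]; VV[0]=max(VV[0],msg_vec) then VV[0][0]++ -> VV[0]=[2, 0, 0, 3]
Event 2 stamp: [0, 0, 1, 0]
Event 4 stamp: [0, 0, 0, 2]
[0, 0, 1, 0] <= [0, 0, 0, 2]? False. Equal? False. Happens-before: False

Answer: no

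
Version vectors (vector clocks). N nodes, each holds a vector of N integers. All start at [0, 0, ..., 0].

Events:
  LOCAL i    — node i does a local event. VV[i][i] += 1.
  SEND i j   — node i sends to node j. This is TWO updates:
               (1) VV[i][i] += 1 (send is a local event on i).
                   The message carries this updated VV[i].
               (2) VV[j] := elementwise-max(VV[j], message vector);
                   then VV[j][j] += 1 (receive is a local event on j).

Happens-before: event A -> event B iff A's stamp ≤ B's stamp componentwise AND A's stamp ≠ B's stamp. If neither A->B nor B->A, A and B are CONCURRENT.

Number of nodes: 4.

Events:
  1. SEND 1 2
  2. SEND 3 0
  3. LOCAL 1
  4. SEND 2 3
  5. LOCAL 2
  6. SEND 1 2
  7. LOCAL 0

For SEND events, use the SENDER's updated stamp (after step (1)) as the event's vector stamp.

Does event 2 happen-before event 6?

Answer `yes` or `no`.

Answer: no

Derivation:
Initial: VV[0]=[0, 0, 0, 0]
Initial: VV[1]=[0, 0, 0, 0]
Initial: VV[2]=[0, 0, 0, 0]
Initial: VV[3]=[0, 0, 0, 0]
Event 1: SEND 1->2: VV[1][1]++ -> VV[1]=[0, 1, 0, 0], msg_vec=[0, 1, 0, 0]; VV[2]=max(VV[2],msg_vec) then VV[2][2]++ -> VV[2]=[0, 1, 1, 0]
Event 2: SEND 3->0: VV[3][3]++ -> VV[3]=[0, 0, 0, 1], msg_vec=[0, 0, 0, 1]; VV[0]=max(VV[0],msg_vec) then VV[0][0]++ -> VV[0]=[1, 0, 0, 1]
Event 3: LOCAL 1: VV[1][1]++ -> VV[1]=[0, 2, 0, 0]
Event 4: SEND 2->3: VV[2][2]++ -> VV[2]=[0, 1, 2, 0], msg_vec=[0, 1, 2, 0]; VV[3]=max(VV[3],msg_vec) then VV[3][3]++ -> VV[3]=[0, 1, 2, 2]
Event 5: LOCAL 2: VV[2][2]++ -> VV[2]=[0, 1, 3, 0]
Event 6: SEND 1->2: VV[1][1]++ -> VV[1]=[0, 3, 0, 0], msg_vec=[0, 3, 0, 0]; VV[2]=max(VV[2],msg_vec) then VV[2][2]++ -> VV[2]=[0, 3, 4, 0]
Event 7: LOCAL 0: VV[0][0]++ -> VV[0]=[2, 0, 0, 1]
Event 2 stamp: [0, 0, 0, 1]
Event 6 stamp: [0, 3, 0, 0]
[0, 0, 0, 1] <= [0, 3, 0, 0]? False. Equal? False. Happens-before: False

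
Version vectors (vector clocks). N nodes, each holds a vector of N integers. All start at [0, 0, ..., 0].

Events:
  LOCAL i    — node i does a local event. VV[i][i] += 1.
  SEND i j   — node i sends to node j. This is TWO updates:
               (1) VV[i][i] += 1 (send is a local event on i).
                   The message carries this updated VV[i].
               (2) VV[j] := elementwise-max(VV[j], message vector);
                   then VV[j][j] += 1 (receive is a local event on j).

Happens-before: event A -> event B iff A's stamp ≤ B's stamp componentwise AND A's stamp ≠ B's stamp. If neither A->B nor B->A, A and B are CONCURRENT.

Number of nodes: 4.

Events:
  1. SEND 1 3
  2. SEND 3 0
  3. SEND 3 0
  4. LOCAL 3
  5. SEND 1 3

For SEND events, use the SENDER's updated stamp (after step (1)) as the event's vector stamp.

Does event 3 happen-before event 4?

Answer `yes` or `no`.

Initial: VV[0]=[0, 0, 0, 0]
Initial: VV[1]=[0, 0, 0, 0]
Initial: VV[2]=[0, 0, 0, 0]
Initial: VV[3]=[0, 0, 0, 0]
Event 1: SEND 1->3: VV[1][1]++ -> VV[1]=[0, 1, 0, 0], msg_vec=[0, 1, 0, 0]; VV[3]=max(VV[3],msg_vec) then VV[3][3]++ -> VV[3]=[0, 1, 0, 1]
Event 2: SEND 3->0: VV[3][3]++ -> VV[3]=[0, 1, 0, 2], msg_vec=[0, 1, 0, 2]; VV[0]=max(VV[0],msg_vec) then VV[0][0]++ -> VV[0]=[1, 1, 0, 2]
Event 3: SEND 3->0: VV[3][3]++ -> VV[3]=[0, 1, 0, 3], msg_vec=[0, 1, 0, 3]; VV[0]=max(VV[0],msg_vec) then VV[0][0]++ -> VV[0]=[2, 1, 0, 3]
Event 4: LOCAL 3: VV[3][3]++ -> VV[3]=[0, 1, 0, 4]
Event 5: SEND 1->3: VV[1][1]++ -> VV[1]=[0, 2, 0, 0], msg_vec=[0, 2, 0, 0]; VV[3]=max(VV[3],msg_vec) then VV[3][3]++ -> VV[3]=[0, 2, 0, 5]
Event 3 stamp: [0, 1, 0, 3]
Event 4 stamp: [0, 1, 0, 4]
[0, 1, 0, 3] <= [0, 1, 0, 4]? True. Equal? False. Happens-before: True

Answer: yes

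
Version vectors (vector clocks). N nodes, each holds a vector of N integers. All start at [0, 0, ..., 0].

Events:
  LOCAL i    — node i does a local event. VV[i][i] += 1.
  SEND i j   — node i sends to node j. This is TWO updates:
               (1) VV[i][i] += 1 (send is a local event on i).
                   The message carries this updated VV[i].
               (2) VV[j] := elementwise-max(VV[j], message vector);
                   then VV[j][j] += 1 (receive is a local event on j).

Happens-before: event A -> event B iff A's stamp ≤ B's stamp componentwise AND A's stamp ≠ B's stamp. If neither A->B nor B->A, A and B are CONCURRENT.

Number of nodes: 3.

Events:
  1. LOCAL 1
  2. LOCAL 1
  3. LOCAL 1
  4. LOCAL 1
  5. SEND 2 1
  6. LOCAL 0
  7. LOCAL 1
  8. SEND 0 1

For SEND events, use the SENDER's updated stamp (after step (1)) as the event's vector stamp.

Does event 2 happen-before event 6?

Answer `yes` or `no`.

Answer: no

Derivation:
Initial: VV[0]=[0, 0, 0]
Initial: VV[1]=[0, 0, 0]
Initial: VV[2]=[0, 0, 0]
Event 1: LOCAL 1: VV[1][1]++ -> VV[1]=[0, 1, 0]
Event 2: LOCAL 1: VV[1][1]++ -> VV[1]=[0, 2, 0]
Event 3: LOCAL 1: VV[1][1]++ -> VV[1]=[0, 3, 0]
Event 4: LOCAL 1: VV[1][1]++ -> VV[1]=[0, 4, 0]
Event 5: SEND 2->1: VV[2][2]++ -> VV[2]=[0, 0, 1], msg_vec=[0, 0, 1]; VV[1]=max(VV[1],msg_vec) then VV[1][1]++ -> VV[1]=[0, 5, 1]
Event 6: LOCAL 0: VV[0][0]++ -> VV[0]=[1, 0, 0]
Event 7: LOCAL 1: VV[1][1]++ -> VV[1]=[0, 6, 1]
Event 8: SEND 0->1: VV[0][0]++ -> VV[0]=[2, 0, 0], msg_vec=[2, 0, 0]; VV[1]=max(VV[1],msg_vec) then VV[1][1]++ -> VV[1]=[2, 7, 1]
Event 2 stamp: [0, 2, 0]
Event 6 stamp: [1, 0, 0]
[0, 2, 0] <= [1, 0, 0]? False. Equal? False. Happens-before: False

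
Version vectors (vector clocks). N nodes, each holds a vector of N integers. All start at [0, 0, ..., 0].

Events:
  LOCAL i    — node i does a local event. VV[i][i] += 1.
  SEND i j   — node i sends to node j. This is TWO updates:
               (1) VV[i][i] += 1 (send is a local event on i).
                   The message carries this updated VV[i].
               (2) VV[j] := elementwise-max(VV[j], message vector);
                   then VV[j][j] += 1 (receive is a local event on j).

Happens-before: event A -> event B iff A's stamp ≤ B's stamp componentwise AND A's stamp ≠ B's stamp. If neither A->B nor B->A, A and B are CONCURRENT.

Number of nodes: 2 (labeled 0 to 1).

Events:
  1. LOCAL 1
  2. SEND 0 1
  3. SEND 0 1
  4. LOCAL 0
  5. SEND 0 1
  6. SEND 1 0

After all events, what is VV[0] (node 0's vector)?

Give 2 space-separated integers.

Initial: VV[0]=[0, 0]
Initial: VV[1]=[0, 0]
Event 1: LOCAL 1: VV[1][1]++ -> VV[1]=[0, 1]
Event 2: SEND 0->1: VV[0][0]++ -> VV[0]=[1, 0], msg_vec=[1, 0]; VV[1]=max(VV[1],msg_vec) then VV[1][1]++ -> VV[1]=[1, 2]
Event 3: SEND 0->1: VV[0][0]++ -> VV[0]=[2, 0], msg_vec=[2, 0]; VV[1]=max(VV[1],msg_vec) then VV[1][1]++ -> VV[1]=[2, 3]
Event 4: LOCAL 0: VV[0][0]++ -> VV[0]=[3, 0]
Event 5: SEND 0->1: VV[0][0]++ -> VV[0]=[4, 0], msg_vec=[4, 0]; VV[1]=max(VV[1],msg_vec) then VV[1][1]++ -> VV[1]=[4, 4]
Event 6: SEND 1->0: VV[1][1]++ -> VV[1]=[4, 5], msg_vec=[4, 5]; VV[0]=max(VV[0],msg_vec) then VV[0][0]++ -> VV[0]=[5, 5]
Final vectors: VV[0]=[5, 5]; VV[1]=[4, 5]

Answer: 5 5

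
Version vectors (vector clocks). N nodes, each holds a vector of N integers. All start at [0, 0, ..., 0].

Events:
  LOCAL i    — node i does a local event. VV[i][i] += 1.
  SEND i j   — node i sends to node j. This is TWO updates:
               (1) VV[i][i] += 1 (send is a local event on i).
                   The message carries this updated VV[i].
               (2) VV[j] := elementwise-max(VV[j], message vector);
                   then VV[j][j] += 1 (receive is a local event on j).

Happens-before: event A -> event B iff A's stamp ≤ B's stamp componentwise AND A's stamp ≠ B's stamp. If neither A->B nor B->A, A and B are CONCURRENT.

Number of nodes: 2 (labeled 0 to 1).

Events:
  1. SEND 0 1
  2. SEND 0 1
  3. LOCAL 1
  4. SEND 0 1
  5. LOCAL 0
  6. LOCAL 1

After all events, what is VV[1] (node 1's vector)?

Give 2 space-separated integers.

Initial: VV[0]=[0, 0]
Initial: VV[1]=[0, 0]
Event 1: SEND 0->1: VV[0][0]++ -> VV[0]=[1, 0], msg_vec=[1, 0]; VV[1]=max(VV[1],msg_vec) then VV[1][1]++ -> VV[1]=[1, 1]
Event 2: SEND 0->1: VV[0][0]++ -> VV[0]=[2, 0], msg_vec=[2, 0]; VV[1]=max(VV[1],msg_vec) then VV[1][1]++ -> VV[1]=[2, 2]
Event 3: LOCAL 1: VV[1][1]++ -> VV[1]=[2, 3]
Event 4: SEND 0->1: VV[0][0]++ -> VV[0]=[3, 0], msg_vec=[3, 0]; VV[1]=max(VV[1],msg_vec) then VV[1][1]++ -> VV[1]=[3, 4]
Event 5: LOCAL 0: VV[0][0]++ -> VV[0]=[4, 0]
Event 6: LOCAL 1: VV[1][1]++ -> VV[1]=[3, 5]
Final vectors: VV[0]=[4, 0]; VV[1]=[3, 5]

Answer: 3 5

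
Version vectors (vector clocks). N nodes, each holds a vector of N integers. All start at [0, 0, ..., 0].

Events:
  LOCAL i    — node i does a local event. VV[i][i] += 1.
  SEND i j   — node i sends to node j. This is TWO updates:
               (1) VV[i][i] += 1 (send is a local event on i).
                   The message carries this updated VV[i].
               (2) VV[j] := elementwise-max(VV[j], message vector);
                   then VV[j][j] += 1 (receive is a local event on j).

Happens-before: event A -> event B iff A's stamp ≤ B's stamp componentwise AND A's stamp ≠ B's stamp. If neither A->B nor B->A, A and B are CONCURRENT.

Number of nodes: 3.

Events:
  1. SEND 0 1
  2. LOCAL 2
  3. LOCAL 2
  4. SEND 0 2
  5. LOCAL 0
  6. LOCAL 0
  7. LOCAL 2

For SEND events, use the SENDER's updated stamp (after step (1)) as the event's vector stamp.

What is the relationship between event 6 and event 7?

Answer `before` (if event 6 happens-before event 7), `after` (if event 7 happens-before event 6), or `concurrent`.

Answer: concurrent

Derivation:
Initial: VV[0]=[0, 0, 0]
Initial: VV[1]=[0, 0, 0]
Initial: VV[2]=[0, 0, 0]
Event 1: SEND 0->1: VV[0][0]++ -> VV[0]=[1, 0, 0], msg_vec=[1, 0, 0]; VV[1]=max(VV[1],msg_vec) then VV[1][1]++ -> VV[1]=[1, 1, 0]
Event 2: LOCAL 2: VV[2][2]++ -> VV[2]=[0, 0, 1]
Event 3: LOCAL 2: VV[2][2]++ -> VV[2]=[0, 0, 2]
Event 4: SEND 0->2: VV[0][0]++ -> VV[0]=[2, 0, 0], msg_vec=[2, 0, 0]; VV[2]=max(VV[2],msg_vec) then VV[2][2]++ -> VV[2]=[2, 0, 3]
Event 5: LOCAL 0: VV[0][0]++ -> VV[0]=[3, 0, 0]
Event 6: LOCAL 0: VV[0][0]++ -> VV[0]=[4, 0, 0]
Event 7: LOCAL 2: VV[2][2]++ -> VV[2]=[2, 0, 4]
Event 6 stamp: [4, 0, 0]
Event 7 stamp: [2, 0, 4]
[4, 0, 0] <= [2, 0, 4]? False
[2, 0, 4] <= [4, 0, 0]? False
Relation: concurrent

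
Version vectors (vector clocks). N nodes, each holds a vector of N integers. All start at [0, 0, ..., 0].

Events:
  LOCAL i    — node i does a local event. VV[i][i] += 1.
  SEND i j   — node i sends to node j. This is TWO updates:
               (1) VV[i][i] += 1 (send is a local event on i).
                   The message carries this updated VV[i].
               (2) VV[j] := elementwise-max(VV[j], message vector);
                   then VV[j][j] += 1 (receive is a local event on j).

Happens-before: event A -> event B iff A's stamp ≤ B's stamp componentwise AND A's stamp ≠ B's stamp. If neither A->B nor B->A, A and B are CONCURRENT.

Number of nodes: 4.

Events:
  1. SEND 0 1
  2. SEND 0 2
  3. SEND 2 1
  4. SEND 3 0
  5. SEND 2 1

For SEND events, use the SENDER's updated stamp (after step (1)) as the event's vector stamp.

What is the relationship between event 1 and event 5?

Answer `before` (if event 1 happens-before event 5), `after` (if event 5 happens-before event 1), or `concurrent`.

Initial: VV[0]=[0, 0, 0, 0]
Initial: VV[1]=[0, 0, 0, 0]
Initial: VV[2]=[0, 0, 0, 0]
Initial: VV[3]=[0, 0, 0, 0]
Event 1: SEND 0->1: VV[0][0]++ -> VV[0]=[1, 0, 0, 0], msg_vec=[1, 0, 0, 0]; VV[1]=max(VV[1],msg_vec) then VV[1][1]++ -> VV[1]=[1, 1, 0, 0]
Event 2: SEND 0->2: VV[0][0]++ -> VV[0]=[2, 0, 0, 0], msg_vec=[2, 0, 0, 0]; VV[2]=max(VV[2],msg_vec) then VV[2][2]++ -> VV[2]=[2, 0, 1, 0]
Event 3: SEND 2->1: VV[2][2]++ -> VV[2]=[2, 0, 2, 0], msg_vec=[2, 0, 2, 0]; VV[1]=max(VV[1],msg_vec) then VV[1][1]++ -> VV[1]=[2, 2, 2, 0]
Event 4: SEND 3->0: VV[3][3]++ -> VV[3]=[0, 0, 0, 1], msg_vec=[0, 0, 0, 1]; VV[0]=max(VV[0],msg_vec) then VV[0][0]++ -> VV[0]=[3, 0, 0, 1]
Event 5: SEND 2->1: VV[2][2]++ -> VV[2]=[2, 0, 3, 0], msg_vec=[2, 0, 3, 0]; VV[1]=max(VV[1],msg_vec) then VV[1][1]++ -> VV[1]=[2, 3, 3, 0]
Event 1 stamp: [1, 0, 0, 0]
Event 5 stamp: [2, 0, 3, 0]
[1, 0, 0, 0] <= [2, 0, 3, 0]? True
[2, 0, 3, 0] <= [1, 0, 0, 0]? False
Relation: before

Answer: before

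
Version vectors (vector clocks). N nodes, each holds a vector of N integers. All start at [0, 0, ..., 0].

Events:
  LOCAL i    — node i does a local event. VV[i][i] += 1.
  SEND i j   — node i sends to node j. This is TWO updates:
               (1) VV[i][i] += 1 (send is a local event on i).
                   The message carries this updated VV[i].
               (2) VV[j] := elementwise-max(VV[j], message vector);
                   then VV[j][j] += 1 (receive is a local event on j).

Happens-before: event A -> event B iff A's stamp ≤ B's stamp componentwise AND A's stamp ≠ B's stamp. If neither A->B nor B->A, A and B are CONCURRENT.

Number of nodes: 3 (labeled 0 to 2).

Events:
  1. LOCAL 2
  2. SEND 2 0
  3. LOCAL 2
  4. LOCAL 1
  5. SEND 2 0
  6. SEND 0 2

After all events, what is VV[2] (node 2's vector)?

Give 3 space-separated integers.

Initial: VV[0]=[0, 0, 0]
Initial: VV[1]=[0, 0, 0]
Initial: VV[2]=[0, 0, 0]
Event 1: LOCAL 2: VV[2][2]++ -> VV[2]=[0, 0, 1]
Event 2: SEND 2->0: VV[2][2]++ -> VV[2]=[0, 0, 2], msg_vec=[0, 0, 2]; VV[0]=max(VV[0],msg_vec) then VV[0][0]++ -> VV[0]=[1, 0, 2]
Event 3: LOCAL 2: VV[2][2]++ -> VV[2]=[0, 0, 3]
Event 4: LOCAL 1: VV[1][1]++ -> VV[1]=[0, 1, 0]
Event 5: SEND 2->0: VV[2][2]++ -> VV[2]=[0, 0, 4], msg_vec=[0, 0, 4]; VV[0]=max(VV[0],msg_vec) then VV[0][0]++ -> VV[0]=[2, 0, 4]
Event 6: SEND 0->2: VV[0][0]++ -> VV[0]=[3, 0, 4], msg_vec=[3, 0, 4]; VV[2]=max(VV[2],msg_vec) then VV[2][2]++ -> VV[2]=[3, 0, 5]
Final vectors: VV[0]=[3, 0, 4]; VV[1]=[0, 1, 0]; VV[2]=[3, 0, 5]

Answer: 3 0 5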